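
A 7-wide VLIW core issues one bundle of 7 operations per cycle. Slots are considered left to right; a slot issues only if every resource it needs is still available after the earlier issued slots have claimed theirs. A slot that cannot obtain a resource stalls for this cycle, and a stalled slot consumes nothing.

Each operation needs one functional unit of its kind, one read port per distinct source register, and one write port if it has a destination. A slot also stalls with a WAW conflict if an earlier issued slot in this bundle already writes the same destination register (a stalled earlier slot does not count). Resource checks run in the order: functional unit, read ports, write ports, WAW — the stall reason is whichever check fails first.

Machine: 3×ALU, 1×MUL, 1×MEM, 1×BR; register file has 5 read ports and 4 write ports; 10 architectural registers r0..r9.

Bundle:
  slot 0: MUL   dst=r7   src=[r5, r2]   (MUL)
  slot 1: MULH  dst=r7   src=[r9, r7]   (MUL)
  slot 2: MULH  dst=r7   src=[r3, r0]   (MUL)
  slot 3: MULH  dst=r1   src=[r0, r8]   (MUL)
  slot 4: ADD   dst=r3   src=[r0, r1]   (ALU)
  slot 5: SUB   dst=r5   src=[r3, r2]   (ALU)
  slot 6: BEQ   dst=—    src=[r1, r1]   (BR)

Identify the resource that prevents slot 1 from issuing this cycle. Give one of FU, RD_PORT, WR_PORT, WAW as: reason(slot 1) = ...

#0 MUL src=r5,r2 dispatched  <A:3 Mu:0 Ld:1 B:1 rd:3 wr:3>
#1 MUL src=r9,r7 held:FU  <A:3 Mu:0 Ld:1 B:1 rd:3 wr:3>
#2 MUL src=r3,r0 held:FU  <A:3 Mu:0 Ld:1 B:1 rd:3 wr:3>
#3 MUL src=r0,r8 held:FU  <A:3 Mu:0 Ld:1 B:1 rd:3 wr:3>
#4 ALU src=r0,r1 dispatched  <A:2 Mu:0 Ld:1 B:1 rd:1 wr:2>
#5 ALU src=r3,r2 held:RD_PORT  <A:2 Mu:0 Ld:1 B:1 rd:1 wr:2>
#6 BR src=r1,r1 dispatched  <A:2 Mu:0 Ld:1 B:0 rd:0 wr:2>

reason(slot 1) = FU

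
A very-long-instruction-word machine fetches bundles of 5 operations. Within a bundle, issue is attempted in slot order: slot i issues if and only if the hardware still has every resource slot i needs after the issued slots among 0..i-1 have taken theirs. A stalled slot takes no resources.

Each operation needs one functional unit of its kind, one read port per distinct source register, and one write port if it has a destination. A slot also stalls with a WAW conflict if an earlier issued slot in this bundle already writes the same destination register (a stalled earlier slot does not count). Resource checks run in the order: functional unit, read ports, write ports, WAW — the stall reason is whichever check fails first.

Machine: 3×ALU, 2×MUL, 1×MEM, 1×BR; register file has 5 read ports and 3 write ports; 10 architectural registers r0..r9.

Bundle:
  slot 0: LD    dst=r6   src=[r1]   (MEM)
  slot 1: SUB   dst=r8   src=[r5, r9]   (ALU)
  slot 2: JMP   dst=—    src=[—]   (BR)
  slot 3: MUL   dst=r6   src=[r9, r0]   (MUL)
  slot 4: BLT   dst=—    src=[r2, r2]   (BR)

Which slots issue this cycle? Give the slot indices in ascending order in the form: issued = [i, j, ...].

  0. MEM→r6 ⇒ go  {3A/2Mu/0Ld/1B | 4r 2w}
  1. ALU→r8 ⇒ go  {2A/2Mu/0Ld/1B | 2r 1w}
  2. BR ⇒ go  {2A/2Mu/0Ld/0B | 2r 1w}
  3. MUL→r6 ⇒ no(WAW)  {2A/2Mu/0Ld/0B | 2r 1w}
  4. BR ⇒ no(FU)  {2A/2Mu/0Ld/0B | 2r 1w}

issued = [0, 1, 2]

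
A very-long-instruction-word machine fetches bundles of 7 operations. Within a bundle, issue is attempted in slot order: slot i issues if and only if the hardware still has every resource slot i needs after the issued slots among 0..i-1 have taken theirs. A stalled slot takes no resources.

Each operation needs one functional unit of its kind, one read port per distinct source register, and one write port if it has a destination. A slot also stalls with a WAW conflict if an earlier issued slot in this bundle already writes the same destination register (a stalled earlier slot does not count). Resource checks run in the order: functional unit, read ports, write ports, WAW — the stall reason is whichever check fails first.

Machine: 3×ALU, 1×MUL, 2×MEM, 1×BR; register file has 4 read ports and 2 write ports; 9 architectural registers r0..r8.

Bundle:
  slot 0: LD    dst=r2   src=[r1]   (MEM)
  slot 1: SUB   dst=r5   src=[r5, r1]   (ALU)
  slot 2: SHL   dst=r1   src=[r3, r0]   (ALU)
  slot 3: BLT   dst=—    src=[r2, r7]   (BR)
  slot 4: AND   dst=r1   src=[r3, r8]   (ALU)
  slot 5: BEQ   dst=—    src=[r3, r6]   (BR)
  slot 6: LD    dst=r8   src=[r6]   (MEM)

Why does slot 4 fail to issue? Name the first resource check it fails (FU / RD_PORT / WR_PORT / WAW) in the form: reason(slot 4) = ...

reason(slot 4) = RD_PORT

#0 MEM src=r1 dispatched  <A:3 Mu:1 Ld:1 B:1 rd:3 wr:1>
#1 ALU src=r5,r1 dispatched  <A:2 Mu:1 Ld:1 B:1 rd:1 wr:0>
#2 ALU src=r3,r0 held:RD_PORT  <A:2 Mu:1 Ld:1 B:1 rd:1 wr:0>
#3 BR src=r2,r7 held:RD_PORT  <A:2 Mu:1 Ld:1 B:1 rd:1 wr:0>
#4 ALU src=r3,r8 held:RD_PORT  <A:2 Mu:1 Ld:1 B:1 rd:1 wr:0>
#5 BR src=r3,r6 held:RD_PORT  <A:2 Mu:1 Ld:1 B:1 rd:1 wr:0>
#6 MEM src=r6 held:WR_PORT  <A:2 Mu:1 Ld:1 B:1 rd:1 wr:0>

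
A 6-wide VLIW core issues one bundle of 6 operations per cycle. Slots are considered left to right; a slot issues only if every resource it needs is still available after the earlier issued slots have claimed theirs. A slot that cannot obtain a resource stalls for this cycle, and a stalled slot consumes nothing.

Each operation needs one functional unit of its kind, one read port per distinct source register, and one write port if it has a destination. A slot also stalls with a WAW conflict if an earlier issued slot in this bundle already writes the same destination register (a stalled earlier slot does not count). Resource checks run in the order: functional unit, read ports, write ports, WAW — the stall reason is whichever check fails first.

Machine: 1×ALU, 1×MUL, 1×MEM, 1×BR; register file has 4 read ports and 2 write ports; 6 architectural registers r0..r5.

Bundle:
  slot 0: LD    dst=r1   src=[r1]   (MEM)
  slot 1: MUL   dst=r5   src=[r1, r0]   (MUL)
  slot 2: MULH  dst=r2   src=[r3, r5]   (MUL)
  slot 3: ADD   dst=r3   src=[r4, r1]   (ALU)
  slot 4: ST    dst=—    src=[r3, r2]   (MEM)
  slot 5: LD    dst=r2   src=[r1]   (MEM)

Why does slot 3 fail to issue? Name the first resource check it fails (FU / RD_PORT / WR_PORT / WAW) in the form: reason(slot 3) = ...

#0 MEM src=r1 dispatched  <A:1 Mu:1 Ld:0 B:1 rd:3 wr:1>
#1 MUL src=r1,r0 dispatched  <A:1 Mu:0 Ld:0 B:1 rd:1 wr:0>
#2 MUL src=r3,r5 held:FU  <A:1 Mu:0 Ld:0 B:1 rd:1 wr:0>
#3 ALU src=r4,r1 held:RD_PORT  <A:1 Mu:0 Ld:0 B:1 rd:1 wr:0>
#4 MEM src=r3,r2 held:FU  <A:1 Mu:0 Ld:0 B:1 rd:1 wr:0>
#5 MEM src=r1 held:FU  <A:1 Mu:0 Ld:0 B:1 rd:1 wr:0>

reason(slot 3) = RD_PORT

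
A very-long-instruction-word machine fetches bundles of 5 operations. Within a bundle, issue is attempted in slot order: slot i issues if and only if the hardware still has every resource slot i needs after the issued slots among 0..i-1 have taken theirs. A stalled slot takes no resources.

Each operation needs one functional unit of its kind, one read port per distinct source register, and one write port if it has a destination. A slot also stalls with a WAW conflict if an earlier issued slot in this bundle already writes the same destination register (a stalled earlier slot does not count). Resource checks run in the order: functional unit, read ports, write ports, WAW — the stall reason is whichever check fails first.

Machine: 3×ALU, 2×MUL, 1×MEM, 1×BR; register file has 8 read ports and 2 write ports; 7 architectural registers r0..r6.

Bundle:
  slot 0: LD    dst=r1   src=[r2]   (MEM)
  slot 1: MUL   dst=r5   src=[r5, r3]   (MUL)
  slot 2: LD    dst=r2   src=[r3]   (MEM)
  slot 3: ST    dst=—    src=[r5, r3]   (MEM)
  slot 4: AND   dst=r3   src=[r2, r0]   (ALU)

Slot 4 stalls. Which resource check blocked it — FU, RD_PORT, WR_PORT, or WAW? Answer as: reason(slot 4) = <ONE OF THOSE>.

reason(slot 4) = WR_PORT

slot 0 (MEM): ISSUE — free A3,Mu2,Ld0,B1 rp7 wp1
slot 1 (MUL): ISSUE — free A3,Mu1,Ld0,B1 rp5 wp0
slot 2 (MEM): stall FU — free A3,Mu1,Ld0,B1 rp5 wp0
slot 3 (MEM): stall FU — free A3,Mu1,Ld0,B1 rp5 wp0
slot 4 (ALU): stall WR_PORT — free A3,Mu1,Ld0,B1 rp5 wp0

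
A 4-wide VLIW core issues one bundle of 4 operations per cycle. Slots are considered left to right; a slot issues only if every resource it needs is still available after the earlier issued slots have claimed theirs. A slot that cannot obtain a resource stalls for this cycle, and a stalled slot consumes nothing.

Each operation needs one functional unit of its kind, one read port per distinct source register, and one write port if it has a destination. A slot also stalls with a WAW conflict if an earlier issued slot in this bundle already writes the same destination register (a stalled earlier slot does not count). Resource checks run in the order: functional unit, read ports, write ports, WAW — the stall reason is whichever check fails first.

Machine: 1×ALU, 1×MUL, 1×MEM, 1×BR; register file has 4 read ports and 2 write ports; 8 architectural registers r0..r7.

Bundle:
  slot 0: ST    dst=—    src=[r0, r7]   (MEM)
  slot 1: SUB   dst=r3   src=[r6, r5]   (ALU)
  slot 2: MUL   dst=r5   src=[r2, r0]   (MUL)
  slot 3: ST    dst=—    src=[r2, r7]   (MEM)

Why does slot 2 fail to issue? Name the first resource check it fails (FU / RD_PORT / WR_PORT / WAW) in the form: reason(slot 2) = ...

reason(slot 2) = RD_PORT

(0) want 1×MEM +2rd +0wr — yes → AL1|MU1|ME0|BR1|rd2|wr2
(1) want 1×ALU +2rd +1wr — yes → AL0|MU1|ME0|BR1|rd0|wr1
(2) want 1×MUL +2rd +1wr — RD_PORT → AL0|MU1|ME0|BR1|rd0|wr1
(3) want 1×MEM +2rd +0wr — FU → AL0|MU1|ME0|BR1|rd0|wr1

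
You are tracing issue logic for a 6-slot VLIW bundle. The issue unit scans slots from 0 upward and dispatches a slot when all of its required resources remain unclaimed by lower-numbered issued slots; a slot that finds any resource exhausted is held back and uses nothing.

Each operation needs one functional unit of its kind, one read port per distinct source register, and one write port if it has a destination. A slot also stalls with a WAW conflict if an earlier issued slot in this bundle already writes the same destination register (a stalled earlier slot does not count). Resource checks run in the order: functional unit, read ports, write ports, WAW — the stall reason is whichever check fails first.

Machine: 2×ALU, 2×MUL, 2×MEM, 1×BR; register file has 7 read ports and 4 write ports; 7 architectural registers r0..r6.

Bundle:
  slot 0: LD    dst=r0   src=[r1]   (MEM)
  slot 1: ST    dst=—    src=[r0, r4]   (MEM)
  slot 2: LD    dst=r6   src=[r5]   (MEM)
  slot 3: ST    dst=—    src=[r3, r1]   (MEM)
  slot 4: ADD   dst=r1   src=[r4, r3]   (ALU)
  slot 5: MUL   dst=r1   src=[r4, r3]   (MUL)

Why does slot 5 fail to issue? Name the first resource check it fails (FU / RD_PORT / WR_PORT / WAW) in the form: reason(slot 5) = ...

#0 MEM src=r1 dispatched  <A:2 Mu:2 Ld:1 B:1 rd:6 wr:3>
#1 MEM src=r0,r4 dispatched  <A:2 Mu:2 Ld:0 B:1 rd:4 wr:3>
#2 MEM src=r5 held:FU  <A:2 Mu:2 Ld:0 B:1 rd:4 wr:3>
#3 MEM src=r3,r1 held:FU  <A:2 Mu:2 Ld:0 B:1 rd:4 wr:3>
#4 ALU src=r4,r3 dispatched  <A:1 Mu:2 Ld:0 B:1 rd:2 wr:2>
#5 MUL src=r4,r3 held:WAW  <A:1 Mu:2 Ld:0 B:1 rd:2 wr:2>

reason(slot 5) = WAW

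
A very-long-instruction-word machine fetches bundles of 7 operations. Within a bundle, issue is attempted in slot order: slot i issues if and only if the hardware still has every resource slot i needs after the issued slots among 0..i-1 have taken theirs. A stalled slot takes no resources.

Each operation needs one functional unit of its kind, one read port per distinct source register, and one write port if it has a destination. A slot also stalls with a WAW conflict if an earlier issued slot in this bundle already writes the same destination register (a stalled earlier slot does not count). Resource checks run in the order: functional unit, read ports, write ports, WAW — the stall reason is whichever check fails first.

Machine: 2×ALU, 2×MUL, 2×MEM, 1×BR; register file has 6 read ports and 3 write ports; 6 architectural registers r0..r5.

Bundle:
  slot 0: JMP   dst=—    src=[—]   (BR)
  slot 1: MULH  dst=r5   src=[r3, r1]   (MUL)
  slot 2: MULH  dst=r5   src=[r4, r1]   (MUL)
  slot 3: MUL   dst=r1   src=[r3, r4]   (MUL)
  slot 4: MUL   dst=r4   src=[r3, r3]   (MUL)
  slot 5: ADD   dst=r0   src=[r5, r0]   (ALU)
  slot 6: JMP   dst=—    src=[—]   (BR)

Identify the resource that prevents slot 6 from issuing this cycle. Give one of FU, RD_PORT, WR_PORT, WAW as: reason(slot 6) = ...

slot 0 (BR): ISSUE — free A2,Mu2,Ld2,B0 rp6 wp3
slot 1 (MUL): ISSUE — free A2,Mu1,Ld2,B0 rp4 wp2
slot 2 (MUL): stall WAW — free A2,Mu1,Ld2,B0 rp4 wp2
slot 3 (MUL): ISSUE — free A2,Mu0,Ld2,B0 rp2 wp1
slot 4 (MUL): stall FU — free A2,Mu0,Ld2,B0 rp2 wp1
slot 5 (ALU): ISSUE — free A1,Mu0,Ld2,B0 rp0 wp0
slot 6 (BR): stall FU — free A1,Mu0,Ld2,B0 rp0 wp0

reason(slot 6) = FU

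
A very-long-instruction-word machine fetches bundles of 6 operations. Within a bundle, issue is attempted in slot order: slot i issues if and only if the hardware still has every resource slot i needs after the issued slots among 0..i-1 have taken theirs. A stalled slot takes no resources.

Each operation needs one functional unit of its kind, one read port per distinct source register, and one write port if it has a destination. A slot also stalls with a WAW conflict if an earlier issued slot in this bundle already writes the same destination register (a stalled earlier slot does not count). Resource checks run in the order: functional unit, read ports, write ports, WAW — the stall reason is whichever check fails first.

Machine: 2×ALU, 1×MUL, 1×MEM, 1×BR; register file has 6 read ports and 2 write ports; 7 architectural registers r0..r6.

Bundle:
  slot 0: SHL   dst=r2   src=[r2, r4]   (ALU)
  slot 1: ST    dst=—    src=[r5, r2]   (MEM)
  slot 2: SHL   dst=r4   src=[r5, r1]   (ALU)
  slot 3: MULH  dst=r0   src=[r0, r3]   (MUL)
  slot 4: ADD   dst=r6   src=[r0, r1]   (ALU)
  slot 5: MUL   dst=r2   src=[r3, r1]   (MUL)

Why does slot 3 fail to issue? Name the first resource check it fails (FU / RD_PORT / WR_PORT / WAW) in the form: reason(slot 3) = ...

[0] ALU needs rd=2 wr=1: ok; after: ALU=1 MUL=1 MEM=1 BR=1, R=4, W=1
[1] MEM needs rd=2 wr=0: ok; after: ALU=1 MUL=1 MEM=0 BR=1, R=2, W=1
[2] ALU needs rd=2 wr=1: ok; after: ALU=0 MUL=1 MEM=0 BR=1, R=0, W=0
[3] MUL needs rd=2 wr=1: RD_PORT; after: ALU=0 MUL=1 MEM=0 BR=1, R=0, W=0
[4] ALU needs rd=2 wr=1: FU; after: ALU=0 MUL=1 MEM=0 BR=1, R=0, W=0
[5] MUL needs rd=2 wr=1: RD_PORT; after: ALU=0 MUL=1 MEM=0 BR=1, R=0, W=0

reason(slot 3) = RD_PORT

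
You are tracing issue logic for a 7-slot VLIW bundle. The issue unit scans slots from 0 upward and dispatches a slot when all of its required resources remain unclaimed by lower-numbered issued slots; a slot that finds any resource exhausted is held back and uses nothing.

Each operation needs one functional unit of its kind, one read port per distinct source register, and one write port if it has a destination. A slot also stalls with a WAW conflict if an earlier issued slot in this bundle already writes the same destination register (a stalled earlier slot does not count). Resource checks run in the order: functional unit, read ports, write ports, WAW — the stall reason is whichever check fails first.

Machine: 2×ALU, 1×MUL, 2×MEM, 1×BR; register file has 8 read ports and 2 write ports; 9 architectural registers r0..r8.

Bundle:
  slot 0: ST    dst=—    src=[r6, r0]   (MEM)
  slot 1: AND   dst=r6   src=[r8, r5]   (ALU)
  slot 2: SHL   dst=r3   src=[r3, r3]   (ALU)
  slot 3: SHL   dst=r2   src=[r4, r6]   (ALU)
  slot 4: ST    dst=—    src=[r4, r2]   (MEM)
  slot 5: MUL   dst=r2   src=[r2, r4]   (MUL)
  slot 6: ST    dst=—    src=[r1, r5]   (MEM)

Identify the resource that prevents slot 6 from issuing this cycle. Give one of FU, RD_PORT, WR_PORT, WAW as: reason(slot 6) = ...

slot 0 (MEM): ISSUE — free A2,Mu1,Ld1,B1 rp6 wp2
slot 1 (ALU): ISSUE — free A1,Mu1,Ld1,B1 rp4 wp1
slot 2 (ALU): ISSUE — free A0,Mu1,Ld1,B1 rp3 wp0
slot 3 (ALU): stall FU — free A0,Mu1,Ld1,B1 rp3 wp0
slot 4 (MEM): ISSUE — free A0,Mu1,Ld0,B1 rp1 wp0
slot 5 (MUL): stall RD_PORT — free A0,Mu1,Ld0,B1 rp1 wp0
slot 6 (MEM): stall FU — free A0,Mu1,Ld0,B1 rp1 wp0

reason(slot 6) = FU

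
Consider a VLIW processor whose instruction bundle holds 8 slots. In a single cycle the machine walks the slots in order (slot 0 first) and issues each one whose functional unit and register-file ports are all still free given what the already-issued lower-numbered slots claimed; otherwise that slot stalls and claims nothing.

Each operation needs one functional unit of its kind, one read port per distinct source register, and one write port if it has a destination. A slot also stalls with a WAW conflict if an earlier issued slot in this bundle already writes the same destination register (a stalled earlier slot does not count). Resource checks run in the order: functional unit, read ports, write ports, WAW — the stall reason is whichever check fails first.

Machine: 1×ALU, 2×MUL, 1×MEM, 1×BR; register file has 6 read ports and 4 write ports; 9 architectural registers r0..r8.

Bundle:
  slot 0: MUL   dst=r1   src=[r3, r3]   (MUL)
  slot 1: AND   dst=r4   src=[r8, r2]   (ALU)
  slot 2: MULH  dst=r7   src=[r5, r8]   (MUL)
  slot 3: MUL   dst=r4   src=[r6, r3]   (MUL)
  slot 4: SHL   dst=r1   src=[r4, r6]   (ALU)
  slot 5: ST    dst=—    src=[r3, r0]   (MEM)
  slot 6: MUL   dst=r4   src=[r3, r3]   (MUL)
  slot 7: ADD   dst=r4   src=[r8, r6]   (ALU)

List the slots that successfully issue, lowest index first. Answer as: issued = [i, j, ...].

  0. MUL→r1 ⇒ go  {1A/1Mu/1Ld/1B | 5r 3w}
  1. ALU→r4 ⇒ go  {0A/1Mu/1Ld/1B | 3r 2w}
  2. MUL→r7 ⇒ go  {0A/0Mu/1Ld/1B | 1r 1w}
  3. MUL→r4 ⇒ no(FU)  {0A/0Mu/1Ld/1B | 1r 1w}
  4. ALU→r1 ⇒ no(FU)  {0A/0Mu/1Ld/1B | 1r 1w}
  5. MEM ⇒ no(RD_PORT)  {0A/0Mu/1Ld/1B | 1r 1w}
  6. MUL→r4 ⇒ no(FU)  {0A/0Mu/1Ld/1B | 1r 1w}
  7. ALU→r4 ⇒ no(FU)  {0A/0Mu/1Ld/1B | 1r 1w}

issued = [0, 1, 2]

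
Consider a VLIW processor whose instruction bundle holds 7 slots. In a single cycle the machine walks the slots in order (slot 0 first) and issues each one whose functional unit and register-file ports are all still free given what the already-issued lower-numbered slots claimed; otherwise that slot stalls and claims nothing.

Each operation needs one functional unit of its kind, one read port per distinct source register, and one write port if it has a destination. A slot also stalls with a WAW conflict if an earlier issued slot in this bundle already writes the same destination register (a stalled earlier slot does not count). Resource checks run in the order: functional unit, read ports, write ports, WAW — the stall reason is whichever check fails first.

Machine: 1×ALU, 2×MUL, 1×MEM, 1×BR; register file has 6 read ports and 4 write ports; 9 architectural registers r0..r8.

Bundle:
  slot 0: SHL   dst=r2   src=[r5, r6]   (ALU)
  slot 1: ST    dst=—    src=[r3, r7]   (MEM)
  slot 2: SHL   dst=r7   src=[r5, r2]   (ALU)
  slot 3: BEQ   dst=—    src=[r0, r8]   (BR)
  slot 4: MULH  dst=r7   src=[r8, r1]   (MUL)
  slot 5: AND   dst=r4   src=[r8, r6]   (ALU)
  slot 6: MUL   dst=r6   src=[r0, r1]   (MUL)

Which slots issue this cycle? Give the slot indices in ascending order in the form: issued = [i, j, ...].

issued = [0, 1, 3]

(0) want 1×ALU +2rd +1wr — yes → AL0|MU2|ME1|BR1|rd4|wr3
(1) want 1×MEM +2rd +0wr — yes → AL0|MU2|ME0|BR1|rd2|wr3
(2) want 1×ALU +2rd +1wr — FU → AL0|MU2|ME0|BR1|rd2|wr3
(3) want 1×BR +2rd +0wr — yes → AL0|MU2|ME0|BR0|rd0|wr3
(4) want 1×MUL +2rd +1wr — RD_PORT → AL0|MU2|ME0|BR0|rd0|wr3
(5) want 1×ALU +2rd +1wr — FU → AL0|MU2|ME0|BR0|rd0|wr3
(6) want 1×MUL +2rd +1wr — RD_PORT → AL0|MU2|ME0|BR0|rd0|wr3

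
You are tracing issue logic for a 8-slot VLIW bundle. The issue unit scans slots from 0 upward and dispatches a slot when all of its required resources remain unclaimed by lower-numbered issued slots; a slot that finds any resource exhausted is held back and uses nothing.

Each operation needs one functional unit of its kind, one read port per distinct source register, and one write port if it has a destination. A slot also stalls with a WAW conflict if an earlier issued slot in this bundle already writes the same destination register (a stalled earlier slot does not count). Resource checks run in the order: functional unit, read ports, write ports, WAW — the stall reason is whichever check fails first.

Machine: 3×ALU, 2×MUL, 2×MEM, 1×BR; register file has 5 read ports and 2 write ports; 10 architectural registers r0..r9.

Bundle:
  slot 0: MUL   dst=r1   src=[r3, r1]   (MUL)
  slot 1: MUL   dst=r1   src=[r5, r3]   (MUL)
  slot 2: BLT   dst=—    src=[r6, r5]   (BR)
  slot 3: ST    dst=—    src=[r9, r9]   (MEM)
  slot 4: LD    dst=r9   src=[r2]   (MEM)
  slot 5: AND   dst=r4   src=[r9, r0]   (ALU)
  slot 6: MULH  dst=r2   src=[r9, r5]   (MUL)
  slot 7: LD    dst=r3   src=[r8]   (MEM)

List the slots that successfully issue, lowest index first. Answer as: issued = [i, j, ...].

issued = [0, 2, 3]

[0] MUL needs rd=2 wr=1: ok; after: ALU=3 MUL=1 MEM=2 BR=1, R=3, W=1
[1] MUL needs rd=2 wr=1: WAW; after: ALU=3 MUL=1 MEM=2 BR=1, R=3, W=1
[2] BR needs rd=2 wr=0: ok; after: ALU=3 MUL=1 MEM=2 BR=0, R=1, W=1
[3] MEM needs rd=1 wr=0: ok; after: ALU=3 MUL=1 MEM=1 BR=0, R=0, W=1
[4] MEM needs rd=1 wr=1: RD_PORT; after: ALU=3 MUL=1 MEM=1 BR=0, R=0, W=1
[5] ALU needs rd=2 wr=1: RD_PORT; after: ALU=3 MUL=1 MEM=1 BR=0, R=0, W=1
[6] MUL needs rd=2 wr=1: RD_PORT; after: ALU=3 MUL=1 MEM=1 BR=0, R=0, W=1
[7] MEM needs rd=1 wr=1: RD_PORT; after: ALU=3 MUL=1 MEM=1 BR=0, R=0, W=1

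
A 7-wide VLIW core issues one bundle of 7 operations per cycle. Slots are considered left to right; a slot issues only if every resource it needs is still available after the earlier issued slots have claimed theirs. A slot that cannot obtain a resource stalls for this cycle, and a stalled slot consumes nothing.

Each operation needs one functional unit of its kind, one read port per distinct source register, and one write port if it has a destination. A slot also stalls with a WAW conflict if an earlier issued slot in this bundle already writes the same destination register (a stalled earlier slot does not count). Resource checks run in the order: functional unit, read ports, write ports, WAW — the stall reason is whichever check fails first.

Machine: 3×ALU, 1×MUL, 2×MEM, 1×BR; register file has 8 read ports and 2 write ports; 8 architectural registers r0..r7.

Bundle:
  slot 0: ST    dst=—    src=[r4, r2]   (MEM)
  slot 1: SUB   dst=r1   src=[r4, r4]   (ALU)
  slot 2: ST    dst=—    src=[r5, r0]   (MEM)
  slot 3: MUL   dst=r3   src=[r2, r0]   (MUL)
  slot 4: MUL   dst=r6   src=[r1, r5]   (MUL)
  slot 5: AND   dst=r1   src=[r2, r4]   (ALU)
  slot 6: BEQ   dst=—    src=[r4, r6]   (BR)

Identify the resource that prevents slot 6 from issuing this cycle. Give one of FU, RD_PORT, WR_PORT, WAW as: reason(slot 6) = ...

(0) want 1×MEM +2rd +0wr — yes → AL3|MU1|ME1|BR1|rd6|wr2
(1) want 1×ALU +1rd +1wr — yes → AL2|MU1|ME1|BR1|rd5|wr1
(2) want 1×MEM +2rd +0wr — yes → AL2|MU1|ME0|BR1|rd3|wr1
(3) want 1×MUL +2rd +1wr — yes → AL2|MU0|ME0|BR1|rd1|wr0
(4) want 1×MUL +2rd +1wr — FU → AL2|MU0|ME0|BR1|rd1|wr0
(5) want 1×ALU +2rd +1wr — RD_PORT → AL2|MU0|ME0|BR1|rd1|wr0
(6) want 1×BR +2rd +0wr — RD_PORT → AL2|MU0|ME0|BR1|rd1|wr0

reason(slot 6) = RD_PORT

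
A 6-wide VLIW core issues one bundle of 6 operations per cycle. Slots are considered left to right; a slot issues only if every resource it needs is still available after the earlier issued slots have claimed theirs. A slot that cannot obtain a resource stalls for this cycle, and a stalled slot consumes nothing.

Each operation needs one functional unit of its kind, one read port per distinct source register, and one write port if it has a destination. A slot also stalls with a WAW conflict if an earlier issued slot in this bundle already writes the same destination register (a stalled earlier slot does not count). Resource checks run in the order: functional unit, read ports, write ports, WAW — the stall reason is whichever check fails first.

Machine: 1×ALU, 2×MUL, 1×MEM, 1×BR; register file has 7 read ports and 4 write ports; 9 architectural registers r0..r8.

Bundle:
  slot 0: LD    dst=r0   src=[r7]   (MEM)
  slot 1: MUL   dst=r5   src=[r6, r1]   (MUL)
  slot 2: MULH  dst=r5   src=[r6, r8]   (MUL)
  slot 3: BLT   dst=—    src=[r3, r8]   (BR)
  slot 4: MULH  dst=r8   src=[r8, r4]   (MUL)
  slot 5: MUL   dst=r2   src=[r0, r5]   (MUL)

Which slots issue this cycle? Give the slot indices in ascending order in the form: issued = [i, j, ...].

#0 MEM src=r7 dispatched  <A:1 Mu:2 Ld:0 B:1 rd:6 wr:3>
#1 MUL src=r6,r1 dispatched  <A:1 Mu:1 Ld:0 B:1 rd:4 wr:2>
#2 MUL src=r6,r8 held:WAW  <A:1 Mu:1 Ld:0 B:1 rd:4 wr:2>
#3 BR src=r3,r8 dispatched  <A:1 Mu:1 Ld:0 B:0 rd:2 wr:2>
#4 MUL src=r8,r4 dispatched  <A:1 Mu:0 Ld:0 B:0 rd:0 wr:1>
#5 MUL src=r0,r5 held:FU  <A:1 Mu:0 Ld:0 B:0 rd:0 wr:1>

issued = [0, 1, 3, 4]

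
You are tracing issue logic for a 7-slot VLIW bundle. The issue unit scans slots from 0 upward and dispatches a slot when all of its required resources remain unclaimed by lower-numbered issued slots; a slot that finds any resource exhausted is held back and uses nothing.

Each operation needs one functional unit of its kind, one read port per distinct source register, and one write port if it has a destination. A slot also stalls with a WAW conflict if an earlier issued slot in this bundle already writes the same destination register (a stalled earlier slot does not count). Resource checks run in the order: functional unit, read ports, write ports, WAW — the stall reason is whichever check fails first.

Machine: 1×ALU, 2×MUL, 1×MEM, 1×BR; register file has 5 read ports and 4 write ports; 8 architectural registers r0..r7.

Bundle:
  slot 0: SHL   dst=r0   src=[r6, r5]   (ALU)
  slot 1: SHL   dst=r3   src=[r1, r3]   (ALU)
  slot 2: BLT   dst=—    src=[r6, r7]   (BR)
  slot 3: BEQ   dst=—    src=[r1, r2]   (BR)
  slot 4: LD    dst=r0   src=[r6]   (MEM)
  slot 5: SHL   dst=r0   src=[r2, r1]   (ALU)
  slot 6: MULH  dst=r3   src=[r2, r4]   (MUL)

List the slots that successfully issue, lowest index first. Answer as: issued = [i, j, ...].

slot 0 (ALU): ISSUE — free A0,Mu2,Ld1,B1 rp3 wp3
slot 1 (ALU): stall FU — free A0,Mu2,Ld1,B1 rp3 wp3
slot 2 (BR): ISSUE — free A0,Mu2,Ld1,B0 rp1 wp3
slot 3 (BR): stall FU — free A0,Mu2,Ld1,B0 rp1 wp3
slot 4 (MEM): stall WAW — free A0,Mu2,Ld1,B0 rp1 wp3
slot 5 (ALU): stall FU — free A0,Mu2,Ld1,B0 rp1 wp3
slot 6 (MUL): stall RD_PORT — free A0,Mu2,Ld1,B0 rp1 wp3

issued = [0, 2]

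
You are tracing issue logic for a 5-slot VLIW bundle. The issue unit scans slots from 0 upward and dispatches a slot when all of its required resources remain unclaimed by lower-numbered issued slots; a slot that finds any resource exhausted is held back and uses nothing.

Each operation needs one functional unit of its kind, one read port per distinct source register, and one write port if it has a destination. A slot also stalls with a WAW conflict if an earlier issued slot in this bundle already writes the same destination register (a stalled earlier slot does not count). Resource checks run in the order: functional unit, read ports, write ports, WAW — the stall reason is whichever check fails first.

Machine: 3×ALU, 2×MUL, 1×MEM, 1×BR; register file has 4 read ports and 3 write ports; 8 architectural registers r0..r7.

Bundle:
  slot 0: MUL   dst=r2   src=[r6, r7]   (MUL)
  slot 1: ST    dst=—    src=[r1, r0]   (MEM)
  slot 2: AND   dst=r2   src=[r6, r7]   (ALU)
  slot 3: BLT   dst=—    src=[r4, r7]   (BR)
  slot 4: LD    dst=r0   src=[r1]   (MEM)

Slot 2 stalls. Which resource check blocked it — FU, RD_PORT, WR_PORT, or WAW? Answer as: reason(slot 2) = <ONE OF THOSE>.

reason(slot 2) = RD_PORT

slot 0 (MUL): ISSUE — free A3,Mu1,Ld1,B1 rp2 wp2
slot 1 (MEM): ISSUE — free A3,Mu1,Ld0,B1 rp0 wp2
slot 2 (ALU): stall RD_PORT — free A3,Mu1,Ld0,B1 rp0 wp2
slot 3 (BR): stall RD_PORT — free A3,Mu1,Ld0,B1 rp0 wp2
slot 4 (MEM): stall FU — free A3,Mu1,Ld0,B1 rp0 wp2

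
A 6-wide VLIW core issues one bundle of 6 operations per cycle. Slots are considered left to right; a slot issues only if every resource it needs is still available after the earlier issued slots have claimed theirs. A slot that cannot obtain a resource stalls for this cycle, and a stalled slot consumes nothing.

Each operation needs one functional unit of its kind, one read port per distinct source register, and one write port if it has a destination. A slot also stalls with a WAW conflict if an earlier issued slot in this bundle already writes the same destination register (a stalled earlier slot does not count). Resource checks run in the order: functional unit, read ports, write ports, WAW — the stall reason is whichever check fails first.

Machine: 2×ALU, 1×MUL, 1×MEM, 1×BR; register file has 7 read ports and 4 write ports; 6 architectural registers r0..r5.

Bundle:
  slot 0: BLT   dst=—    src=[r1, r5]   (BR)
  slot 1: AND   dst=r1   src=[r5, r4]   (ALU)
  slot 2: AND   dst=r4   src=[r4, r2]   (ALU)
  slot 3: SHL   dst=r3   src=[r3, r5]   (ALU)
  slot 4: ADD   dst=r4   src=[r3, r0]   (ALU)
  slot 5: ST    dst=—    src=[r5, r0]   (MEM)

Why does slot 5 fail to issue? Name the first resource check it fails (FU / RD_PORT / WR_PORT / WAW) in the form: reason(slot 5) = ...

(0) want 1×BR +2rd +0wr — yes → AL2|MU1|ME1|BR0|rd5|wr4
(1) want 1×ALU +2rd +1wr — yes → AL1|MU1|ME1|BR0|rd3|wr3
(2) want 1×ALU +2rd +1wr — yes → AL0|MU1|ME1|BR0|rd1|wr2
(3) want 1×ALU +2rd +1wr — FU → AL0|MU1|ME1|BR0|rd1|wr2
(4) want 1×ALU +2rd +1wr — FU → AL0|MU1|ME1|BR0|rd1|wr2
(5) want 1×MEM +2rd +0wr — RD_PORT → AL0|MU1|ME1|BR0|rd1|wr2

reason(slot 5) = RD_PORT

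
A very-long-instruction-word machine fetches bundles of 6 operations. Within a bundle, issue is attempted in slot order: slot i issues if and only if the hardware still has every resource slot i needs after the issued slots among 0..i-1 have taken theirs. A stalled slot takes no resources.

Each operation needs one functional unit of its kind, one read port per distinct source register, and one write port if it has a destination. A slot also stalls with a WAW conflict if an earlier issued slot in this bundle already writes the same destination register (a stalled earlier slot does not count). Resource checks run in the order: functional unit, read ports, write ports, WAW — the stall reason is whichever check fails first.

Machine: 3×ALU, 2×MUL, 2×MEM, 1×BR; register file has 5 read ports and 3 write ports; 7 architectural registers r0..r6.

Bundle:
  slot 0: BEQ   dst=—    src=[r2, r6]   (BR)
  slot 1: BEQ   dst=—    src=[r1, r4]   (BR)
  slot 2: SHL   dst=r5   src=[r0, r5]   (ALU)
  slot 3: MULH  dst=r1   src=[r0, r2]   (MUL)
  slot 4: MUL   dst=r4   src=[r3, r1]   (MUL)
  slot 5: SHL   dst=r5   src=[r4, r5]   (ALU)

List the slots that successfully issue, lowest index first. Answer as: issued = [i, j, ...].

  0. BR ⇒ go  {3A/2Mu/2Ld/0B | 3r 3w}
  1. BR ⇒ no(FU)  {3A/2Mu/2Ld/0B | 3r 3w}
  2. ALU→r5 ⇒ go  {2A/2Mu/2Ld/0B | 1r 2w}
  3. MUL→r1 ⇒ no(RD_PORT)  {2A/2Mu/2Ld/0B | 1r 2w}
  4. MUL→r4 ⇒ no(RD_PORT)  {2A/2Mu/2Ld/0B | 1r 2w}
  5. ALU→r5 ⇒ no(RD_PORT)  {2A/2Mu/2Ld/0B | 1r 2w}

issued = [0, 2]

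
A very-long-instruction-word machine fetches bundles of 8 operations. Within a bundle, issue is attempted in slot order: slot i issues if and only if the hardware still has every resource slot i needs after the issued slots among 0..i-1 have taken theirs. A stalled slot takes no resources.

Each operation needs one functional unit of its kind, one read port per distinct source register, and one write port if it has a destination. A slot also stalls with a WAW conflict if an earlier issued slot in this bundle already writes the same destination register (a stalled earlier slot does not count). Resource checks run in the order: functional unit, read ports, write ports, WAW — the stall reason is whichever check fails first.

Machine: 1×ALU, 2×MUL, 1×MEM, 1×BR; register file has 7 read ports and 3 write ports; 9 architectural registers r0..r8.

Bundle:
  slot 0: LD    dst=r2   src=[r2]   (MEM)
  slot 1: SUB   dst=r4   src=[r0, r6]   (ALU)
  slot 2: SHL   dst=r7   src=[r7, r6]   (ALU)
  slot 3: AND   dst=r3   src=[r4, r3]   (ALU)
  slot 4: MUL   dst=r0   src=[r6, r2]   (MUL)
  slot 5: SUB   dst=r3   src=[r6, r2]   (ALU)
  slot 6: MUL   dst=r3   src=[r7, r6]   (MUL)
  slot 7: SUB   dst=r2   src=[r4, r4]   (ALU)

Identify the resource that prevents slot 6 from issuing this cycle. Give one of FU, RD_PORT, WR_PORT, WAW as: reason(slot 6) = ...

reason(slot 6) = WR_PORT

(0) want 1×MEM +1rd +1wr — yes → AL1|MU2|ME0|BR1|rd6|wr2
(1) want 1×ALU +2rd +1wr — yes → AL0|MU2|ME0|BR1|rd4|wr1
(2) want 1×ALU +2rd +1wr — FU → AL0|MU2|ME0|BR1|rd4|wr1
(3) want 1×ALU +2rd +1wr — FU → AL0|MU2|ME0|BR1|rd4|wr1
(4) want 1×MUL +2rd +1wr — yes → AL0|MU1|ME0|BR1|rd2|wr0
(5) want 1×ALU +2rd +1wr — FU → AL0|MU1|ME0|BR1|rd2|wr0
(6) want 1×MUL +2rd +1wr — WR_PORT → AL0|MU1|ME0|BR1|rd2|wr0
(7) want 1×ALU +1rd +1wr — FU → AL0|MU1|ME0|BR1|rd2|wr0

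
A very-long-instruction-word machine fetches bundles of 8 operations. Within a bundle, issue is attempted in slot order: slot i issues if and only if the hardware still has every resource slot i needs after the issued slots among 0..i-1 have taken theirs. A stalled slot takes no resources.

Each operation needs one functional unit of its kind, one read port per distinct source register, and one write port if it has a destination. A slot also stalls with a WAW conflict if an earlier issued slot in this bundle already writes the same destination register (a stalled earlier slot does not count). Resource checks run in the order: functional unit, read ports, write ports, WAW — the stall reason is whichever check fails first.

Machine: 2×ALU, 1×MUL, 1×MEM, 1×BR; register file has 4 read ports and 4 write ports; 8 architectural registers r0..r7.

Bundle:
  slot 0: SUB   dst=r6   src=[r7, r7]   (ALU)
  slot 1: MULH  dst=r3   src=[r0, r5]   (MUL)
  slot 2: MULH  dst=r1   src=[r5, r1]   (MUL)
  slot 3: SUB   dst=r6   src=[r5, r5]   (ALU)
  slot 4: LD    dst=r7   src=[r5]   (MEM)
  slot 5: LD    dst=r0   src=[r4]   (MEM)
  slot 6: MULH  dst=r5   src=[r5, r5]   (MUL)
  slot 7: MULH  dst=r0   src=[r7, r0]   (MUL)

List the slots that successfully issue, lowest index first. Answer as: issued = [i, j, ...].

  0. ALU→r6 ⇒ go  {1A/1Mu/1Ld/1B | 3r 3w}
  1. MUL→r3 ⇒ go  {1A/0Mu/1Ld/1B | 1r 2w}
  2. MUL→r1 ⇒ no(FU)  {1A/0Mu/1Ld/1B | 1r 2w}
  3. ALU→r6 ⇒ no(WAW)  {1A/0Mu/1Ld/1B | 1r 2w}
  4. MEM→r7 ⇒ go  {1A/0Mu/0Ld/1B | 0r 1w}
  5. MEM→r0 ⇒ no(FU)  {1A/0Mu/0Ld/1B | 0r 1w}
  6. MUL→r5 ⇒ no(FU)  {1A/0Mu/0Ld/1B | 0r 1w}
  7. MUL→r0 ⇒ no(FU)  {1A/0Mu/0Ld/1B | 0r 1w}

issued = [0, 1, 4]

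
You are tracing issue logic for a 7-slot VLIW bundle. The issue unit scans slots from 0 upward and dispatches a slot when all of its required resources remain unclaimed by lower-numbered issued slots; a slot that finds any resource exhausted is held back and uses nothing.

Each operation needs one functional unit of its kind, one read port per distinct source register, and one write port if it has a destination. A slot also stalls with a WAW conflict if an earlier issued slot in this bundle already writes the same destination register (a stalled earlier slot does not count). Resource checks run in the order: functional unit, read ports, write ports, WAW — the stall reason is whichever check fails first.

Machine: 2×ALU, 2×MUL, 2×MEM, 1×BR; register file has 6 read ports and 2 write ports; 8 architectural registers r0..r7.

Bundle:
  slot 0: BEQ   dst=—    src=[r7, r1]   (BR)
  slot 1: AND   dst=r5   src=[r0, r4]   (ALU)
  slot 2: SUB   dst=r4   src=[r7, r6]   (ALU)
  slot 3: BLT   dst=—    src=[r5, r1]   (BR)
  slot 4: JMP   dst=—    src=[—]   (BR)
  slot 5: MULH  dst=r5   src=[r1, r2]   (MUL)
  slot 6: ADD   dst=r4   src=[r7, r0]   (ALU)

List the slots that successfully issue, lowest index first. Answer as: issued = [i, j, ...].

  0. BR ⇒ go  {2A/2Mu/2Ld/0B | 4r 2w}
  1. ALU→r5 ⇒ go  {1A/2Mu/2Ld/0B | 2r 1w}
  2. ALU→r4 ⇒ go  {0A/2Mu/2Ld/0B | 0r 0w}
  3. BR ⇒ no(FU)  {0A/2Mu/2Ld/0B | 0r 0w}
  4. BR ⇒ no(FU)  {0A/2Mu/2Ld/0B | 0r 0w}
  5. MUL→r5 ⇒ no(RD_PORT)  {0A/2Mu/2Ld/0B | 0r 0w}
  6. ALU→r4 ⇒ no(FU)  {0A/2Mu/2Ld/0B | 0r 0w}

issued = [0, 1, 2]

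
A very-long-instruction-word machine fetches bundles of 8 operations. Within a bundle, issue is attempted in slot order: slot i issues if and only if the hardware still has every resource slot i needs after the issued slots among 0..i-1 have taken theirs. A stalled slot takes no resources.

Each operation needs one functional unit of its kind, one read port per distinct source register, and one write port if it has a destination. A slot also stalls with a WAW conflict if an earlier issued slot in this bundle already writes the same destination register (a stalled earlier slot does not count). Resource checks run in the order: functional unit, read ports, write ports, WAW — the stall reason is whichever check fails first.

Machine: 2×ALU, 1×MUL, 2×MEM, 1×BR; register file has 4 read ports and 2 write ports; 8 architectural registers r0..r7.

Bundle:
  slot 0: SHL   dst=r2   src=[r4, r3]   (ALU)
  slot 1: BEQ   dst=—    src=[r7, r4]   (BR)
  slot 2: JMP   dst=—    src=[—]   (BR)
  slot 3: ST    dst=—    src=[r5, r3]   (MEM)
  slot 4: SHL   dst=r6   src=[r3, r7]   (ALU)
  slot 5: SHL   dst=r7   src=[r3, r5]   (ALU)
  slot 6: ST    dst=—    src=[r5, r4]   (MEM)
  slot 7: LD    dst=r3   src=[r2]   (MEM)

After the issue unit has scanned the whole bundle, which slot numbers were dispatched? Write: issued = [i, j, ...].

issued = [0, 1]

slot 0 (ALU): ISSUE — free A1,Mu1,Ld2,B1 rp2 wp1
slot 1 (BR): ISSUE — free A1,Mu1,Ld2,B0 rp0 wp1
slot 2 (BR): stall FU — free A1,Mu1,Ld2,B0 rp0 wp1
slot 3 (MEM): stall RD_PORT — free A1,Mu1,Ld2,B0 rp0 wp1
slot 4 (ALU): stall RD_PORT — free A1,Mu1,Ld2,B0 rp0 wp1
slot 5 (ALU): stall RD_PORT — free A1,Mu1,Ld2,B0 rp0 wp1
slot 6 (MEM): stall RD_PORT — free A1,Mu1,Ld2,B0 rp0 wp1
slot 7 (MEM): stall RD_PORT — free A1,Mu1,Ld2,B0 rp0 wp1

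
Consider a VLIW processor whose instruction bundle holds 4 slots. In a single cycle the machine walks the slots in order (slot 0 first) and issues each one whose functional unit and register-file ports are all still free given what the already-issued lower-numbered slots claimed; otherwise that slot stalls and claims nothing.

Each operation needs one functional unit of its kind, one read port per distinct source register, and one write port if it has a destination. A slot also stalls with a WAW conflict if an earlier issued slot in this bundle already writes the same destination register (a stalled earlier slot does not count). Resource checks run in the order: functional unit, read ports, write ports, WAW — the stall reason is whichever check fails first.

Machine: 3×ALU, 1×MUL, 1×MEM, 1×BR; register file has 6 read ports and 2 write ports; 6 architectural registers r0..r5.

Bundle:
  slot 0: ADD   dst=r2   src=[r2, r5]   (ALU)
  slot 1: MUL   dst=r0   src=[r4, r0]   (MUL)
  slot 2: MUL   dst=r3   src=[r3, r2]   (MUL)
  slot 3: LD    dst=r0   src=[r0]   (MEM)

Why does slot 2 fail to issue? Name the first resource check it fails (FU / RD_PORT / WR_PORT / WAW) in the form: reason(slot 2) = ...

reason(slot 2) = FU

#0 ALU src=r2,r5 dispatched  <A:2 Mu:1 Ld:1 B:1 rd:4 wr:1>
#1 MUL src=r4,r0 dispatched  <A:2 Mu:0 Ld:1 B:1 rd:2 wr:0>
#2 MUL src=r3,r2 held:FU  <A:2 Mu:0 Ld:1 B:1 rd:2 wr:0>
#3 MEM src=r0 held:WR_PORT  <A:2 Mu:0 Ld:1 B:1 rd:2 wr:0>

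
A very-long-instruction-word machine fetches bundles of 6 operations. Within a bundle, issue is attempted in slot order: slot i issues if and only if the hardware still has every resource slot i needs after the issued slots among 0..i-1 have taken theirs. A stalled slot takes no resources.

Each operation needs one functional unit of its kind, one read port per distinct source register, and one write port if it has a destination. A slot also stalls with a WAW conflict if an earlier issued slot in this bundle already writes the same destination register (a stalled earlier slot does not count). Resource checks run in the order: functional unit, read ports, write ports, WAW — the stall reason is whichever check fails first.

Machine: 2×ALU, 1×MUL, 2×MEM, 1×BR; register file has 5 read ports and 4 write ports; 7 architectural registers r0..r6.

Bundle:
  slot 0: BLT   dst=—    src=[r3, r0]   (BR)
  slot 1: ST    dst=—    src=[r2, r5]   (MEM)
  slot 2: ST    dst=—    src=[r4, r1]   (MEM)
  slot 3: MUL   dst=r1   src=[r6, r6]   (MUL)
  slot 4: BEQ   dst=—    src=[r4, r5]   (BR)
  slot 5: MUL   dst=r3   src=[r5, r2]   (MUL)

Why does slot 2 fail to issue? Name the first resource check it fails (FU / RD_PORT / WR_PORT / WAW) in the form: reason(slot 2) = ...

reason(slot 2) = RD_PORT

slot 0 (BR): ISSUE — free A2,Mu1,Ld2,B0 rp3 wp4
slot 1 (MEM): ISSUE — free A2,Mu1,Ld1,B0 rp1 wp4
slot 2 (MEM): stall RD_PORT — free A2,Mu1,Ld1,B0 rp1 wp4
slot 3 (MUL): ISSUE — free A2,Mu0,Ld1,B0 rp0 wp3
slot 4 (BR): stall FU — free A2,Mu0,Ld1,B0 rp0 wp3
slot 5 (MUL): stall FU — free A2,Mu0,Ld1,B0 rp0 wp3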